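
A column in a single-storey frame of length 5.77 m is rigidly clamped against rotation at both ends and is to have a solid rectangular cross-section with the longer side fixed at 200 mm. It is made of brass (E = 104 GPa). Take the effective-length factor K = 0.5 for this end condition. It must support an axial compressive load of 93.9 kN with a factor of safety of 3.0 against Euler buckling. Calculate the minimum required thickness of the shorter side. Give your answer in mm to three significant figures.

b ≈ 51.6 mm

Required P_cr = n·P = 3.0 × 93.9 = 281.7 kN
L_e = K·L = 0.5 × 5.77 = 2.885 m
Required I = P_cr·L_e²/(π²E) = 2.817×10^5 × 2.885² / (π² × 1.04×10^11) = 2.284×10^-6 m⁴
I_req = 2.284×10^6 mm⁴
Rectangle, weak axis: I_min = h·b³/12 with h = 200 mm fixed  ⇒  b = (12I/h)^(1/3) = 51.6 mm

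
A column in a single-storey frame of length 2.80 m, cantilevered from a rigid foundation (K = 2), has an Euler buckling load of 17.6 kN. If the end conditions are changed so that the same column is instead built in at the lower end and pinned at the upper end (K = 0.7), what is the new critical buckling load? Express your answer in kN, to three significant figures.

P_cr ≈ 144 kN

P_cr ∝ 1/K², so P_cr,new = P_cr,old × (K_old/K_new)² = 17.6 × (2/0.7)²
= 17.6 × 8.163 = 144 kN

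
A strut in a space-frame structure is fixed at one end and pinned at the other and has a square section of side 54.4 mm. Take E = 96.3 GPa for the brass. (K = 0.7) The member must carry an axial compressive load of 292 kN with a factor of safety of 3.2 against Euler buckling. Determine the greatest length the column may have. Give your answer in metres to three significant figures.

L_max ≈ 1.23 m

I = a⁴/12 = 54.4⁴/12 = 7.298×10^5 mm⁴
I = 7.298×10^-7 m⁴
Required critical load P_cr = n·P = 3.2 × 292 = 934.4 kN = 9.344×10^5 N
From P_cr = π²EI/(K·L)²:  L = (1/K)·√(π²EI/P_cr) = (1/0.7)·√(π²×9.63×10^10×7.298×10^-7/9.344×10^5)
L = 1.23 m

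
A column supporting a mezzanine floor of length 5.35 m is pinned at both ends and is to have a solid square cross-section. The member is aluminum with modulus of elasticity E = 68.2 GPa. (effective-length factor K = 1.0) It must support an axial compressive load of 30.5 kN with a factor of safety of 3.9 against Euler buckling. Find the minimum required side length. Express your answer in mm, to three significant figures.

Required P_cr = n·P = 3.9 × 30.5 = 119.0 kN
L_e = K·L = 1 × 5.35 = 5.350 m
Required I = P_cr·L_e²/(π²E) = 1.190×10^5 × 5.350² / (π² × 6.82×10^10) = 5.058×10^-6 m⁴
I_req = 5.058×10^6 mm⁴
Solid square: I = a⁴/12  ⇒  a = (12I)^(1/4) = (12×5.058×10^6)^(1/4) = 88.3 mm

a ≈ 88.3 mm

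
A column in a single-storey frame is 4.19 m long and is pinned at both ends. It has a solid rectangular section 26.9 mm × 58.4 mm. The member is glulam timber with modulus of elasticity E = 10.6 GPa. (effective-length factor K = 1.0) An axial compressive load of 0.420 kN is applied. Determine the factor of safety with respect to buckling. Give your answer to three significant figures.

n ≈ 1.34

Buckling occurs about the weak axis: I_min = h·b³/12 with b = 26.9 mm (the shorter side).
I_min = 58.4×26.9³/12 = 9.473×10^4 mm⁴
I = 9.473×10^4 mm⁴ = 9.473×10^-8 m⁴
Effective length L_e = K·L = 1 × 4.19 = 4.190 m
P_cr = π²EI / L_e² = π² × 10.6×10⁹ × 9.473×10^-8 / 4.190² = 564.5 N
Factor of safety n = P_cr / P = 0.56450 / 0.420 = 1.34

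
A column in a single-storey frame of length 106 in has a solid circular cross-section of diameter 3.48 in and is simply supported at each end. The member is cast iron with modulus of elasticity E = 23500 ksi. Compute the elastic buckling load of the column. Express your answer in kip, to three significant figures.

P_cr ≈ 149 kip

I = πd⁴/64 = π×3.48⁴/64 = 7.199 in⁴
Effective length L_e = K·L = 1 × 106 = 106.0 in
P_cr = π²EI / L_e² = π² × 23500×10³ × 7.199 / 106.0² = 1.486×10^5 lb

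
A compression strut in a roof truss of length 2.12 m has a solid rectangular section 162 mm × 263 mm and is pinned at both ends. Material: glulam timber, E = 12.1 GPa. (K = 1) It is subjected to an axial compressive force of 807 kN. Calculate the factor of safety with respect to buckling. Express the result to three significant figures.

n ≈ 3.07

Buckling occurs about the weak axis: I_min = h·b³/12 with b = 162 mm (the shorter side).
I_min = 263×162³/12 = 9.318×10^7 mm⁴
I = 9.318×10^7 mm⁴ = 9.318×10^-5 m⁴
Effective length L_e = K·L = 1 × 2.12 = 2.120 m
P_cr = π²EI / L_e² = π² × 12.1×10⁹ × 9.318×10^-5 / 2.120² = 2.476×10^6 N
Factor of safety n = P_cr / P = 2475.9 / 807 = 3.07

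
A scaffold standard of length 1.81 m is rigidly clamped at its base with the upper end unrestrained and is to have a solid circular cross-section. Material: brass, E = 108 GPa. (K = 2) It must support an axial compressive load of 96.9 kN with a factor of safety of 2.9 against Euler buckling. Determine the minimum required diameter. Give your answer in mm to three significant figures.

d ≈ 91.6 mm

Required P_cr = n·P = 2.9 × 96.9 = 281.0 kN
L_e = K·L = 2 × 1.81 = 3.620 m
Required I = P_cr·L_e²/(π²E) = 2.810×10^5 × 3.620² / (π² × 1.08×10^11) = 3.455×10^-6 m⁴
I_req = 3.455×10^6 mm⁴
Solid circle: I = πd⁴/64  ⇒  d = (64I/π)^(1/4) = (64×3.455×10^6/π)^(1/4) = 91.6 mm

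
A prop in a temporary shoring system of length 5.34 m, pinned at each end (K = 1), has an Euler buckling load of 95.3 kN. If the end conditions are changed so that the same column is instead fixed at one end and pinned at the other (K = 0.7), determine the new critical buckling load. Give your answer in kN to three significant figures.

P_cr ∝ 1/K², so P_cr,new = P_cr,old × (K_old/K_new)² = 95.3 × (1/0.7)²
= 95.3 × 2.041 = 194 kN

P_cr ≈ 194 kN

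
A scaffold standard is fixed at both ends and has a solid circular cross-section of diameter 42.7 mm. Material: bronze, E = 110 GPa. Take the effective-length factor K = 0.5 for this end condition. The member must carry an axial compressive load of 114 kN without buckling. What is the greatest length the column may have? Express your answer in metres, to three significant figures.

L_max ≈ 2.49 m

I = πd⁴/64 = π×42.7⁴/64 = 1.632×10^5 mm⁴
I = 1.632×10^-7 m⁴
At the buckling limit P_cr = P = 1.140×10^5 N
From P_cr = π²EI/(K·L)²:  L = (1/K)·√(π²EI/P_cr) = (1/0.5)·√(π²×1.10×10^11×1.632×10^-7/1.140×10^5)
L = 2.49 m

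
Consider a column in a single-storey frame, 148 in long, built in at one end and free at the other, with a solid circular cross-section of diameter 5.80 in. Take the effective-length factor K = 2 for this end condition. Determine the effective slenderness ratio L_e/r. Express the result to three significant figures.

λ ≈ 204

For a solid circle r = d/4 = 5.80/4 = 1.450 in
L_e = K·L = 2 × 148 = 296.0 in
λ = L_e / r_min = 296.00 / 1.450 = 204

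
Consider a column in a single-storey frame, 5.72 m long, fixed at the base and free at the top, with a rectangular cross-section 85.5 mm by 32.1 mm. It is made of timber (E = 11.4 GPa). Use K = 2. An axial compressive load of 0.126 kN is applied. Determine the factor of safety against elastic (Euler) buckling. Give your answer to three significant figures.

n ≈ 1.61

Buckling occurs about the weak axis: I_min = h·b³/12 with b = 32.1 mm (the shorter side).
I_min = 85.5×32.1³/12 = 2.357×10^5 mm⁴
I = 2.357×10^5 mm⁴ = 2.357×10^-7 m⁴
Effective length L_e = K·L = 2 × 5.72 = 11.44 m
P_cr = π²EI / L_e² = π² × 11.4×10⁹ × 2.357×10^-7 / 11.44² = 202.6 N
Factor of safety n = P_cr / P = 0.20261 / 0.126 = 1.61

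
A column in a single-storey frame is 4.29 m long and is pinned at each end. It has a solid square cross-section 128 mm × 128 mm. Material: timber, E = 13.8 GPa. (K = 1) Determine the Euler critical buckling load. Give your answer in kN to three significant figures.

I = a⁴/12 = 128⁴/12 = 2.237×10^7 mm⁴
I = 2.237×10^7 mm⁴ = 2.237×10^-5 m⁴
Effective length L_e = K·L = 1 × 4.29 = 4.290 m
P_cr = π²EI / L_e² = π² × 13.8×10⁹ × 2.237×10^-5 / 4.290² = 1.655×10^5 N

P_cr ≈ 166 kN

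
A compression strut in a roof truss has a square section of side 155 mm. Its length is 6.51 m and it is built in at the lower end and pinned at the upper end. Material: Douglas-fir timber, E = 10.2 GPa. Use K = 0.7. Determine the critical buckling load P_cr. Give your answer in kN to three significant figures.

P_cr ≈ 233 kN

I = a⁴/12 = 155⁴/12 = 4.810×10^7 mm⁴
I = 4.810×10^7 mm⁴ = 4.810×10^-5 m⁴
Effective length L_e = K·L = 0.7 × 6.51 = 4.557 m
P_cr = π²EI / L_e² = π² × 10.2×10⁹ × 4.810×10^-5 / 4.557² = 2.332×10^5 N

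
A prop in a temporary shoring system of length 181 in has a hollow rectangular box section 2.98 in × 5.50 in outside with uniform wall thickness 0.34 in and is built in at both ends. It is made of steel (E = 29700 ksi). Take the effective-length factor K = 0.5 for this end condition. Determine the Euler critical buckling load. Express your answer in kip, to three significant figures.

P_cr ≈ 259 kip

Inner dimensions: h_i = 5.50 − 2×0.34 = 4.820 in, b_i = 2.98 − 2×0.34 = 2.300 in
Weak-axis I_min = (h_o·b_o³ − h_i·b_i³)/12 with b_o = 2.98, b_i = 2.300 in (shorter outer/inner sides).
I_min = (5.50×2.98³ − 4.820×2.300³)/12 = 7.242 in⁴
Effective length L_e = K·L = 0.5 × 181 = 90.50 in
P_cr = π²EI / L_e² = π² × 29700×10³ × 7.242 / 90.50² = 2.592×10^5 lb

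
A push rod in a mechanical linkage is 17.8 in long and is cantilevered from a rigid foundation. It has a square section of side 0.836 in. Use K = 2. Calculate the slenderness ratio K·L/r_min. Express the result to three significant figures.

I = a⁴/12 = 0.836⁴/12 = 4.070×10^-2 in⁴
A = 0.6989 in²;  r_min = √(I/A) = √(4.070×10^-2/0.6989) = 0.2413 in
L_e = K·L = 2 × 17.8 = 35.60 in
λ = L_e / r_min = 35.600 / 0.2413 = 148

λ ≈ 148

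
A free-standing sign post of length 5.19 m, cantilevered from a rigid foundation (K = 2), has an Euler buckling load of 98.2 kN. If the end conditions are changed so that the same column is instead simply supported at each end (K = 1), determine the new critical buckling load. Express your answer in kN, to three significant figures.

P_cr ≈ 393 kN

P_cr ∝ 1/K², so P_cr,new = P_cr,old × (K_old/K_new)² = 98.2 × (2/1)²
= 98.2 × 4.000 = 393 kN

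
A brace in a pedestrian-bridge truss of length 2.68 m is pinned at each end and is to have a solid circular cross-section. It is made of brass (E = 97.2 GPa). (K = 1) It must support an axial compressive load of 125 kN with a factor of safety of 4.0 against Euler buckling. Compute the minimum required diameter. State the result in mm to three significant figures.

Required P_cr = n·P = 4.0 × 125 = 500.0 kN
L_e = K·L = 1 × 2.68 = 2.680 m
Required I = P_cr·L_e²/(π²E) = 5.000×10^5 × 2.680² / (π² × 9.72×10^10) = 3.743×10^-6 m⁴
I_req = 3.743×10^6 mm⁴
Solid circle: I = πd⁴/64  ⇒  d = (64I/π)^(1/4) = (64×3.743×10^6/π)^(1/4) = 93.4 mm

d ≈ 93.4 mm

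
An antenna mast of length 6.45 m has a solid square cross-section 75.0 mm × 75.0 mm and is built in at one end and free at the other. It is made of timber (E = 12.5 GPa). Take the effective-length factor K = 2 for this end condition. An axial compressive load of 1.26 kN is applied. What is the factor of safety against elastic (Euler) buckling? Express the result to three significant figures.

I = a⁴/12 = 75.0⁴/12 = 2.637×10^6 mm⁴
I = 2.637×10^6 mm⁴ = 2.637×10^-6 m⁴
Effective length L_e = K·L = 2 × 6.45 = 12.90 m
P_cr = π²EI / L_e² = π² × 12.5×10⁹ × 2.637×10^-6 / 12.90² = 1.955×10^3 N
Factor of safety n = P_cr / P = 1.9548 / 1.26 = 1.55

n ≈ 1.55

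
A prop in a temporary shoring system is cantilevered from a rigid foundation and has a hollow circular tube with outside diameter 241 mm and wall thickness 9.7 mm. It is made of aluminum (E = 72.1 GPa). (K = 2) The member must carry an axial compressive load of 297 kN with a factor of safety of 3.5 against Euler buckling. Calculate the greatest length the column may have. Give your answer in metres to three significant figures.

Inner diameter d_i = 241 − 2×9.7 = 221.6 mm
I = π(d_o⁴ − d_i⁴)/64 = π(241⁴ − 221.6⁴)/64 = 4.722×10^7 mm⁴
I = 4.722×10^-5 m⁴
Required critical load P_cr = n·P = 3.5 × 297 = 1040 kN = 1.040×10^6 N
From P_cr = π²EI/(K·L)²:  L = (1/K)·√(π²EI/P_cr) = (1/2)·√(π²×7.21×10^10×4.722×10^-5/1.040×10^6)
L = 2.84 m

L_max ≈ 2.84 m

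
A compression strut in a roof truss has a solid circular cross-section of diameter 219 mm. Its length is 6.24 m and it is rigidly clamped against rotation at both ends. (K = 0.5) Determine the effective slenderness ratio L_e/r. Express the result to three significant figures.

λ ≈ 57.0

For a solid circle r = d/4 = 219/4 = 54.75 mm
L_e = K·L = 0.5 × 6.24 m = 3.120 m = 3120.0 mm
λ = L_e / r_min = 3120.0 / 54.75 = 57.0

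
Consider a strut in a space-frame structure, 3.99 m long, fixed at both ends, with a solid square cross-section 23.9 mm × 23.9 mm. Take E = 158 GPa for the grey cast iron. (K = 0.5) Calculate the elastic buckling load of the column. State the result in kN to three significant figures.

I = a⁴/12 = 23.9⁴/12 = 2.719×10^4 mm⁴
I = 2.719×10^4 mm⁴ = 2.719×10^-8 m⁴
Effective length L_e = K·L = 0.5 × 3.99 = 1.995 m
P_cr = π²EI / L_e² = π² × 158×10⁹ × 2.719×10^-8 / 1.995² = 1.065×10^4 N

P_cr ≈ 10.7 kN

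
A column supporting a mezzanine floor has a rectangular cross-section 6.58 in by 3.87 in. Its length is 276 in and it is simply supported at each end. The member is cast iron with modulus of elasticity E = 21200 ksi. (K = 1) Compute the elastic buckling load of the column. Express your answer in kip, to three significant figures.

P_cr ≈ 87.3 kip

Buckling occurs about the weak axis: I_min = h·b³/12 with b = 3.87 in (the shorter side).
I_min = 6.58×3.87³/12 = 31.78 in⁴
Effective length L_e = K·L = 1 × 276 = 276.0 in
P_cr = π²EI / L_e² = π² × 21200×10³ × 31.78 / 276.0² = 8.730×10^4 lb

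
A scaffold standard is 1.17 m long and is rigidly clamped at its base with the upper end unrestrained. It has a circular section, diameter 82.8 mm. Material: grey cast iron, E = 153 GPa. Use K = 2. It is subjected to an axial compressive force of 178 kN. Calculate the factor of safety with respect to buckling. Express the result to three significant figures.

I = πd⁴/64 = π×82.8⁴/64 = 2.307×10^6 mm⁴
I = 2.307×10^6 mm⁴ = 2.307×10^-6 m⁴
Effective length L_e = K·L = 2 × 1.17 = 2.340 m
P_cr = π²EI / L_e² = π² × 153×10⁹ × 2.307×10^-6 / 2.340² = 6.363×10^5 N
Factor of safety n = P_cr / P = 636.28 / 178 = 3.57

n ≈ 3.57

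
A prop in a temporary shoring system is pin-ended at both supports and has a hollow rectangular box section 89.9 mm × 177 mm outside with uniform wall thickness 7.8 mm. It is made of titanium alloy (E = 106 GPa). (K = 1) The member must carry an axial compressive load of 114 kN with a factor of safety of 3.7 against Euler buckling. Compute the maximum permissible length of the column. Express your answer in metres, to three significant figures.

Inner dimensions: h_i = 177 − 2×7.8 = 161.4 mm, b_i = 89.9 − 2×7.8 = 74.30 mm
Weak-axis I_min = (h_o·b_o³ − h_i·b_i³)/12 with b_o = 89.9, b_i = 74.30 mm (shorter outer/inner sides).
I_min = (177×89.9³ − 161.4×74.30³)/12 = 5.200×10^6 mm⁴
I = 5.200×10^-6 m⁴
Required critical load P_cr = n·P = 3.7 × 114 = 421.8 kN = 4.218×10^5 N
From P_cr = π²EI/(K·L)²:  L = (1/K)·√(π²EI/P_cr) = (1/1)·√(π²×1.06×10^11×5.200×10^-6/4.218×10^5)
L = 3.59 m

L_max ≈ 3.59 m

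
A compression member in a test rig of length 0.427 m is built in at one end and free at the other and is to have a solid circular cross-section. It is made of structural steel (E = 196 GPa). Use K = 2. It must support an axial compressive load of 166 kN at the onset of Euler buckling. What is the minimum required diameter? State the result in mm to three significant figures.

d ≈ 33.6 mm

L_e = K·L = 2 × 0.427 = 0.8540 m
Required I = P_cr·L_e²/(π²E) = 1.660×10^5 × 0.8540² / (π² × 1.96×10^11) = 6.258×10^-8 m⁴
I_req = 6.258×10^4 mm⁴
Solid circle: I = πd⁴/64  ⇒  d = (64I/π)^(1/4) = (64×6.258×10^4/π)^(1/4) = 33.6 mm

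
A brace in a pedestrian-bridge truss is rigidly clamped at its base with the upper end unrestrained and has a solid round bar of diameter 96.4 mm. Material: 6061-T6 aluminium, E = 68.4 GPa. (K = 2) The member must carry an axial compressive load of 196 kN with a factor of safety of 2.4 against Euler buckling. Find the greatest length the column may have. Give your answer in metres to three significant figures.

L_max ≈ 1.23 m

I = πd⁴/64 = π×96.4⁴/64 = 4.239×10^6 mm⁴
I = 4.239×10^-6 m⁴
Required critical load P_cr = n·P = 2.4 × 196 = 470.4 kN = 4.704×10^5 N
From P_cr = π²EI/(K·L)²:  L = (1/K)·√(π²EI/P_cr) = (1/2)·√(π²×6.84×10^10×4.239×10^-6/4.704×10^5)
L = 1.23 m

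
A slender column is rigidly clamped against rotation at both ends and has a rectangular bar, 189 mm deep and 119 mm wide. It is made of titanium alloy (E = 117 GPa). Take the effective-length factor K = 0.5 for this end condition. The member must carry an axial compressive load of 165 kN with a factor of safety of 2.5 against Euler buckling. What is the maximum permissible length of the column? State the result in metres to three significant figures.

Buckling occurs about the weak axis: I_min = h·b³/12 with b = 119 mm (the shorter side).
I_min = 189×119³/12 = 2.654×10^7 mm⁴
I = 2.654×10^-5 m⁴
Required critical load P_cr = n·P = 2.5 × 165 = 412.5 kN = 4.125×10^5 N
From P_cr = π²EI/(K·L)²:  L = (1/K)·√(π²EI/P_cr) = (1/0.5)·√(π²×1.17×10^11×2.654×10^-5/4.125×10^5)
L = 17.2 m

L_max ≈ 17.2 m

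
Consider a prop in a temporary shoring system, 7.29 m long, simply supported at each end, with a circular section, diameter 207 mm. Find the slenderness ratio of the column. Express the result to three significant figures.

λ ≈ 141

For a solid circle r = d/4 = 207/4 = 51.75 mm
L_e = K·L = 1 × 7.29 m = 7.290 m = 7290.0 mm
λ = L_e / r_min = 7290.0 / 51.75 = 141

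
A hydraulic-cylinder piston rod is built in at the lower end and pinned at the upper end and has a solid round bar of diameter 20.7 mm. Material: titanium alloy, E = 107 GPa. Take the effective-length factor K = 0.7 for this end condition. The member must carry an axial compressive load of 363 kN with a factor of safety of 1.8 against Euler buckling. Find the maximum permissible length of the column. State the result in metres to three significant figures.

L_max ≈ 0.172 m

I = πd⁴/64 = π×20.7⁴/64 = 9.013×10^3 mm⁴
I = 9.013×10^-9 m⁴
Required critical load P_cr = n·P = 1.8 × 363 = 653.4 kN = 6.534×10^5 N
From P_cr = π²EI/(K·L)²:  L = (1/K)·√(π²EI/P_cr) = (1/0.7)·√(π²×1.07×10^11×9.013×10^-9/6.534×10^5)
L = 0.172 m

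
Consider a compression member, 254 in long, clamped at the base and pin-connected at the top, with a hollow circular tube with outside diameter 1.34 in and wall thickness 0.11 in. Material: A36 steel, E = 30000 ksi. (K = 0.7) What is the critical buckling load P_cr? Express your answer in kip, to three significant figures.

P_cr ≈ 0.759 kip

Inner diameter d_i = 1.34 − 2×0.11 = 1.120 in
I = π(d_o⁴ − d_i⁴)/64 = π(1.34⁴ − 1.120⁴)/64 = 8.103×10^-2 in⁴
Effective length L_e = K·L = 0.7 × 254 = 177.8 in
P_cr = π²EI / L_e² = π² × 30000×10³ × 8.103×10^-2 / 177.8² = 758.9 lb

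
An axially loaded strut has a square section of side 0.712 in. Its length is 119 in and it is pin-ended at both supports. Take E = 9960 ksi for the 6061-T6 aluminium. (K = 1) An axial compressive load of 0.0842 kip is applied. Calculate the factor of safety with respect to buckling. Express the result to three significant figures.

I = a⁴/12 = 0.712⁴/12 = 2.142×10^-2 in⁴
Effective length L_e = K·L = 1 × 119 = 119.0 in
P_cr = π²EI / L_e² = π² × 9960×10³ × 2.142×10^-2 / 119.0² = 148.7 lb
Factor of safety n = P_cr / P = 0.14866 / 0.0842 = 1.77

n ≈ 1.77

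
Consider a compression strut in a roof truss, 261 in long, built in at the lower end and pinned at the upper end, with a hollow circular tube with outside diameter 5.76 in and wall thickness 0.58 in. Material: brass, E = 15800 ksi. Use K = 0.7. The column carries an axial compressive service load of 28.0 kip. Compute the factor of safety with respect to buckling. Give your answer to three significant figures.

Inner diameter d_i = 5.76 − 2×0.58 = 4.600 in
I = π(d_o⁴ − d_i⁴)/64 = π(5.76⁴ − 4.600⁴)/64 = 32.05 in⁴
Effective length L_e = K·L = 0.7 × 261 = 182.7 in
P_cr = π²EI / L_e² = π² × 15800×10³ × 32.05 / 182.7² = 1.498×10^5 lb
Factor of safety n = P_cr / P = 149.75 / 28.0 = 5.35

n ≈ 5.35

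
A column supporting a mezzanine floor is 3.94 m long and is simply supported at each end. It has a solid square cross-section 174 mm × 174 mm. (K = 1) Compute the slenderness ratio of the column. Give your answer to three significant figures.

For a square r = a/√12 = 174/√12 = 50.23 mm
L_e = K·L = 1 × 3.94 m = 3.940 m = 3940.0 mm
λ = L_e / r_min = 3940.0 / 50.23 = 78.4

λ ≈ 78.4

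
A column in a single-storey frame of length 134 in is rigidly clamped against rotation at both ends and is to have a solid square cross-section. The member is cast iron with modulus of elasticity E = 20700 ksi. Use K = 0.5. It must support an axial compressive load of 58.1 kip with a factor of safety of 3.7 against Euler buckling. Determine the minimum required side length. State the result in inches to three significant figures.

a ≈ 2.74 in

Required P_cr = n·P = 3.7 × 58.1 = 215.0 kip
L_e = K·L = 0.5 × 134 = 67.00 in
Required I = P_cr·L_e²/(π²E) = 2.150×10^5 × 67.00² / (π² × 2.07×10^7) = 4.723 in⁴
Solid square: I = a⁴/12  ⇒  a = (12I)^(1/4) = (12×4.723)^(1/4) = 2.74 in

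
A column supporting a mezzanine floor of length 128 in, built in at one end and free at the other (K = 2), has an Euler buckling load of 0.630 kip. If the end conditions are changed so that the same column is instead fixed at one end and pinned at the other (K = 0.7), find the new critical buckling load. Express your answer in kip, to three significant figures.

P_cr ∝ 1/K², so P_cr,new = P_cr,old × (K_old/K_new)² = 0.630 × (2/0.7)²
= 0.630 × 8.163 = 5.14 kip

P_cr ≈ 5.14 kip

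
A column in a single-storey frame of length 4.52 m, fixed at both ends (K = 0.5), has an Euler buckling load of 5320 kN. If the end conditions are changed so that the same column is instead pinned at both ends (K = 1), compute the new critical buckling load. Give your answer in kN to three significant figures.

P_cr ≈ 1330 kN

P_cr ∝ 1/K², so P_cr,new = P_cr,old × (K_old/K_new)² = 5320 × (0.5/1)²
= 5320 × 0.2500 = 1330 kN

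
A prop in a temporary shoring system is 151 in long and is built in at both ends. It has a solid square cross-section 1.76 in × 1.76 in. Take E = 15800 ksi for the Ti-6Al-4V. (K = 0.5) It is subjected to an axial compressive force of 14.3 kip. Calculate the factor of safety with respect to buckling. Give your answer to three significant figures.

n ≈ 1.53

I = a⁴/12 = 1.76⁴/12 = 0.7996 in⁴
Effective length L_e = K·L = 0.5 × 151 = 75.50 in
P_cr = π²EI / L_e² = π² × 15800×10³ × 0.7996 / 75.50² = 2.187×10^4 lb
Factor of safety n = P_cr / P = 21.874 / 14.3 = 1.53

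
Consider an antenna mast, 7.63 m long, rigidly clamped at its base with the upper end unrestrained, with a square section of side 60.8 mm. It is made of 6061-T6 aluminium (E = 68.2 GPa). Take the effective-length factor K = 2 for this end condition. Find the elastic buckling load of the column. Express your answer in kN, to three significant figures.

I = a⁴/12 = 60.8⁴/12 = 1.139×10^6 mm⁴
I = 1.139×10^6 mm⁴ = 1.139×10^-6 m⁴
Effective length L_e = K·L = 2 × 7.63 = 15.26 m
P_cr = π²EI / L_e² = π² × 68.2×10⁹ × 1.139×10^-6 / 15.26² = 3.292×10^3 N

P_cr ≈ 3.29 kN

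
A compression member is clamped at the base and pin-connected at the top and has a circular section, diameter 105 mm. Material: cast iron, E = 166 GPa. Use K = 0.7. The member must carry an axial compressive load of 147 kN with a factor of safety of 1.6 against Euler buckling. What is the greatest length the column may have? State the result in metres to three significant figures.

L_max ≈ 9.21 m

I = πd⁴/64 = π×105⁴/64 = 5.967×10^6 mm⁴
I = 5.967×10^-6 m⁴
Required critical load P_cr = n·P = 1.6 × 147 = 235.2 kN = 2.352×10^5 N
From P_cr = π²EI/(K·L)²:  L = (1/K)·√(π²EI/P_cr) = (1/0.7)·√(π²×1.66×10^11×5.967×10^-6/2.352×10^5)
L = 9.21 m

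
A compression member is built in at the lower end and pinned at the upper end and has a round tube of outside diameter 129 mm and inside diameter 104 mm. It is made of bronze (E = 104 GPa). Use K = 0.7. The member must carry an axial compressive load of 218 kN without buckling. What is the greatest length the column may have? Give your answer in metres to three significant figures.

L_max ≈ 8.69 m

d_o = 129 mm, d_i = 104 mm
I = π(d_o⁴ − d_i⁴)/64 = π(129⁴ − 104.0⁴)/64 = 7.851×10^6 mm⁴
I = 7.851×10^-6 m⁴
At the buckling limit P_cr = P = 2.180×10^5 N
From P_cr = π²EI/(K·L)²:  L = (1/K)·√(π²EI/P_cr) = (1/0.7)·√(π²×1.04×10^11×7.851×10^-6/2.180×10^5)
L = 8.69 m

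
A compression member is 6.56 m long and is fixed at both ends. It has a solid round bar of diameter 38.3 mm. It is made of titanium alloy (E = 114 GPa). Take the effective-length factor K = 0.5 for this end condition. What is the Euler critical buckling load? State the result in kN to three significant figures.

P_cr ≈ 11.0 kN

I = πd⁴/64 = π×38.3⁴/64 = 1.056×10^5 mm⁴
I = 1.056×10^5 mm⁴ = 1.056×10^-7 m⁴
Effective length L_e = K·L = 0.5 × 6.56 = 3.280 m
P_cr = π²EI / L_e² = π² × 114×10⁹ × 1.056×10^-7 / 3.280² = 1.105×10^4 N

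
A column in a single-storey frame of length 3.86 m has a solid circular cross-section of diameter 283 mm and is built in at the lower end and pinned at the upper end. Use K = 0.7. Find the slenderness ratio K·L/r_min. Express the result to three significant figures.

For a solid circle r = d/4 = 283/4 = 70.75 mm
L_e = K·L = 0.7 × 3.86 m = 2.702 m = 2702.0 mm
λ = L_e / r_min = 2702.0 / 70.75 = 38.2

λ ≈ 38.2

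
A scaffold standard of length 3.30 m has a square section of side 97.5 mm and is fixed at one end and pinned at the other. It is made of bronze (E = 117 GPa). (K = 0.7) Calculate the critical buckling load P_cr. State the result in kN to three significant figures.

I = a⁴/12 = 97.5⁴/12 = 7.531×10^6 mm⁴
I = 7.531×10^6 mm⁴ = 7.531×10^-6 m⁴
Effective length L_e = K·L = 0.7 × 3.30 = 2.310 m
P_cr = π²EI / L_e² = π² × 117×10⁹ × 7.531×10^-6 / 2.310² = 1.630×10^6 N

P_cr ≈ 1630 kN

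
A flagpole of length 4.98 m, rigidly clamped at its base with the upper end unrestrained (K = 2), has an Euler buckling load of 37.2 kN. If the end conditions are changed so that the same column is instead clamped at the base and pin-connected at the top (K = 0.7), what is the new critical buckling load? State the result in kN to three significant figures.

P_cr ∝ 1/K², so P_cr,new = P_cr,old × (K_old/K_new)² = 37.2 × (2/0.7)²
= 37.2 × 8.163 = 304 kN

P_cr ≈ 304 kN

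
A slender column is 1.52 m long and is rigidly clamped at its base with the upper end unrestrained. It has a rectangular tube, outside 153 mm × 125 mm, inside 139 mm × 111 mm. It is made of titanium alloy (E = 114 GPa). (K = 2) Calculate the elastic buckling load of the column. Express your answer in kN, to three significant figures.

P_cr ≈ 1100 kN

Weak-axis I_min = (h_o·b_o³ − h_i·b_i³)/12 with b_o = 125, b_i = 111.0 mm (shorter outer/inner sides).
I_min = (153×125³ − 139.0×111.0³)/12 = 9.061×10^6 mm⁴
I = 9.061×10^6 mm⁴ = 9.061×10^-6 m⁴
Effective length L_e = K·L = 2 × 1.52 = 3.040 m
P_cr = π²EI / L_e² = π² × 114×10⁹ × 9.061×10^-6 / 3.040² = 1.103×10^6 N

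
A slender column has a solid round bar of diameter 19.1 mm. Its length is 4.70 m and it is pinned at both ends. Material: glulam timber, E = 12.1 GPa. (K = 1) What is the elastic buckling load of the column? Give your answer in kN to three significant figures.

I = πd⁴/64 = π×19.1⁴/64 = 6.533×10^3 mm⁴
I = 6.533×10^3 mm⁴ = 6.533×10^-9 m⁴
Effective length L_e = K·L = 1 × 4.70 = 4.700 m
P_cr = π²EI / L_e² = π² × 12.1×10⁹ × 6.533×10^-9 / 4.700² = 35.32 N

P_cr ≈ 0.0353 kN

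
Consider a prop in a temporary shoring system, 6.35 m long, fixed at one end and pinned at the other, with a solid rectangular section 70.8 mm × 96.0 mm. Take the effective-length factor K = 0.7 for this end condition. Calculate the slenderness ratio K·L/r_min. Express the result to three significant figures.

Buckling occurs about the weak axis: I_min = h·b³/12 with b = 70.8 mm (the shorter side).
I_min = 96.0×70.8³/12 = 2.839×10^6 mm⁴
A = 6.797×10^3 mm²;  r_min = √(I/A) = √(2.839×10^6/6.797×10^3) = 20.44 mm
L_e = K·L = 0.7 × 6.35 m = 4.445 m = 4445.0 mm
λ = L_e / r_min = 4445.0 / 20.44 = 217

λ ≈ 217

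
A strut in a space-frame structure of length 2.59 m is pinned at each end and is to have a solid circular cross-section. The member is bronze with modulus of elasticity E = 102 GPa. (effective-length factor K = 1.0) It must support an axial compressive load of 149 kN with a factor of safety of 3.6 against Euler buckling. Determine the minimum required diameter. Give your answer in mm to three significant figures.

Required P_cr = n·P = 3.6 × 149 = 536.4 kN
L_e = K·L = 1 × 2.59 = 2.590 m
Required I = P_cr·L_e²/(π²E) = 5.364×10^5 × 2.590² / (π² × 1.02×10^11) = 3.574×10^-6 m⁴
I_req = 3.574×10^6 mm⁴
Solid circle: I = πd⁴/64  ⇒  d = (64I/π)^(1/4) = (64×3.574×10^6/π)^(1/4) = 92.4 mm

d ≈ 92.4 mm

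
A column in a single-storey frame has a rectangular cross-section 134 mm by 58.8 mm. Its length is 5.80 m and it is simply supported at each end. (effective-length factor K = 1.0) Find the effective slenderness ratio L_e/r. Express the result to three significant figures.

For a rectangle r_min = b/√12 = 58.8/√12 = 16.97 mm
L_e = K·L = 1 × 5.80 m = 5.800 m = 5800.0 mm
λ = L_e / r_min = 5800.0 / 16.97 = 342

λ ≈ 342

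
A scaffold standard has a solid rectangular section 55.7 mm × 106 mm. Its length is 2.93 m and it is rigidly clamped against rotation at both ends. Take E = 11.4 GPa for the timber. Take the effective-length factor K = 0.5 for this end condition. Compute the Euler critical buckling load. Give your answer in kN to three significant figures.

P_cr ≈ 80.0 kN

Buckling occurs about the weak axis: I_min = h·b³/12 with b = 55.7 mm (the shorter side).
I_min = 106×55.7³/12 = 1.526×10^6 mm⁴
I = 1.526×10^6 mm⁴ = 1.526×10^-6 m⁴
Effective length L_e = K·L = 0.5 × 2.93 = 1.465 m
P_cr = π²EI / L_e² = π² × 11.4×10⁹ × 1.526×10^-6 / 1.465² = 8.002×10^4 N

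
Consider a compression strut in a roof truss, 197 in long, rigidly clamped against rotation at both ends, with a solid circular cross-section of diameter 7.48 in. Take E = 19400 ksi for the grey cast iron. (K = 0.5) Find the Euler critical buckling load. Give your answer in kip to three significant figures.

P_cr ≈ 3030 kip

I = πd⁴/64 = π×7.48⁴/64 = 153.7 in⁴
Effective length L_e = K·L = 0.5 × 197 = 98.50 in
P_cr = π²EI / L_e² = π² × 19400×10³ × 153.7 / 98.50² = 3.033×10^6 lb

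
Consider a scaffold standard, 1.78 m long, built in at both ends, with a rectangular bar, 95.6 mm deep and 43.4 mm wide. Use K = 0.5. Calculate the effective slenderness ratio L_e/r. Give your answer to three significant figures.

λ ≈ 71.0

Buckling occurs about the weak axis: I_min = h·b³/12 with b = 43.4 mm (the shorter side).
I_min = 95.6×43.4³/12 = 6.512×10^5 mm⁴
A = 4.149×10^3 mm²;  r_min = √(I/A) = √(6.512×10^5/4.149×10^3) = 12.53 mm
L_e = K·L = 0.5 × 1.78 m = 0.8900 m = 890.00 mm
λ = L_e / r_min = 890.00 / 12.53 = 71.0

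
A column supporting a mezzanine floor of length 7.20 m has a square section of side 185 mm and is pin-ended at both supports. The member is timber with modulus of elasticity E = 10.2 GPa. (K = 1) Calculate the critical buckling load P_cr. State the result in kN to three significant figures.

P_cr ≈ 190 kN

I = a⁴/12 = 185⁴/12 = 9.761×10^7 mm⁴
I = 9.761×10^7 mm⁴ = 9.761×10^-5 m⁴
Effective length L_e = K·L = 1 × 7.20 = 7.200 m
P_cr = π²EI / L_e² = π² × 10.2×10⁹ × 9.761×10^-5 / 7.200² = 1.896×10^5 N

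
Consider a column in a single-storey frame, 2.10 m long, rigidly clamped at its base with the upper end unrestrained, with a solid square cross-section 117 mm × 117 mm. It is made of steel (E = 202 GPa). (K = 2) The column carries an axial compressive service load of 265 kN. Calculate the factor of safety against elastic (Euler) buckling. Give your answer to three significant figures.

I = a⁴/12 = 117⁴/12 = 1.562×10^7 mm⁴
I = 1.562×10^7 mm⁴ = 1.562×10^-5 m⁴
Effective length L_e = K·L = 2 × 2.10 = 4.200 m
P_cr = π²EI / L_e² = π² × 202×10⁹ × 1.562×10^-5 / 4.200² = 1.765×10^6 N
Factor of safety n = P_cr / P = 1764.9 / 265 = 6.66

n ≈ 6.66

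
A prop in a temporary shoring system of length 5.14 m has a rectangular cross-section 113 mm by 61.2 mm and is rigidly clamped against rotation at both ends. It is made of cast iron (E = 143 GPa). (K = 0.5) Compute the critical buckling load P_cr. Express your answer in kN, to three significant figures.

Buckling occurs about the weak axis: I_min = h·b³/12 with b = 61.2 mm (the shorter side).
I_min = 113×61.2³/12 = 2.158×10^6 mm⁴
I = 2.158×10^6 mm⁴ = 2.158×10^-6 m⁴
Effective length L_e = K·L = 0.5 × 5.14 = 2.570 m
P_cr = π²EI / L_e² = π² × 143×10⁹ × 2.158×10^-6 / 2.570² = 4.612×10^5 N

P_cr ≈ 461 kN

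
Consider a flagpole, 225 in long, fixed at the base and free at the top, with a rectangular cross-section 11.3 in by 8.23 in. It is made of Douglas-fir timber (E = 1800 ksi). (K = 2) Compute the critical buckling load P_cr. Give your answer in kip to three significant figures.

P_cr ≈ 46.1 kip

Buckling occurs about the weak axis: I_min = h·b³/12 with b = 8.23 in (the shorter side).
I_min = 11.3×8.23³/12 = 524.9 in⁴
Effective length L_e = K·L = 2 × 225 = 450.0 in
P_cr = π²EI / L_e² = π² × 1800×10³ × 524.9 / 450.0² = 4.605×10^4 lb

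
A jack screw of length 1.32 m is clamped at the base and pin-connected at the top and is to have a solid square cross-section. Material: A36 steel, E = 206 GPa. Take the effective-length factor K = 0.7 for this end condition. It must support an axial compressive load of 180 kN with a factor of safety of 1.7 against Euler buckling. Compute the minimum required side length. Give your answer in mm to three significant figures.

Required P_cr = n·P = 1.7 × 180 = 306.0 kN
L_e = K·L = 0.7 × 1.32 = 0.9240 m
Required I = P_cr·L_e²/(π²E) = 3.060×10^5 × 0.9240² / (π² × 2.06×10^11) = 1.285×10^-7 m⁴
I_req = 1.285×10^5 mm⁴
Solid square: I = a⁴/12  ⇒  a = (12I)^(1/4) = (12×1.285×10^5)^(1/4) = 35.2 mm

a ≈ 35.2 mm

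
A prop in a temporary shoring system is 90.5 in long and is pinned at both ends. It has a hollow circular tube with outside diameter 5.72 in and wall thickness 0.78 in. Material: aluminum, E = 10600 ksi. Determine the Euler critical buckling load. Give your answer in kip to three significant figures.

Inner diameter d_i = 5.72 − 2×0.78 = 4.160 in
I = π(d_o⁴ − d_i⁴)/64 = π(5.72⁴ − 4.160⁴)/64 = 37.85 in⁴
Effective length L_e = K·L = 1 × 90.5 = 90.50 in
P_cr = π²EI / L_e² = π² × 10600×10³ × 37.85 / 90.50² = 4.834×10^5 lb

P_cr ≈ 483 kip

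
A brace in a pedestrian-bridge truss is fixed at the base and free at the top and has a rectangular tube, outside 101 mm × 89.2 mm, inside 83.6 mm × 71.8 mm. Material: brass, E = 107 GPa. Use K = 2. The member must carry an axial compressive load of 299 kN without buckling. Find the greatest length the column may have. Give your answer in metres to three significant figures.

L_max ≈ 1.73 m

Weak-axis I_min = (h_o·b_o³ − h_i·b_i³)/12 with b_o = 89.2, b_i = 71.80 mm (shorter outer/inner sides).
I_min = (101×89.2³ − 83.60×71.80³)/12 = 3.395×10^6 mm⁴
I = 3.395×10^-6 m⁴
At the buckling limit P_cr = P = 2.990×10^5 N
From P_cr = π²EI/(K·L)²:  L = (1/K)·√(π²EI/P_cr) = (1/2)·√(π²×1.07×10^11×3.395×10^-6/2.990×10^5)
L = 1.73 m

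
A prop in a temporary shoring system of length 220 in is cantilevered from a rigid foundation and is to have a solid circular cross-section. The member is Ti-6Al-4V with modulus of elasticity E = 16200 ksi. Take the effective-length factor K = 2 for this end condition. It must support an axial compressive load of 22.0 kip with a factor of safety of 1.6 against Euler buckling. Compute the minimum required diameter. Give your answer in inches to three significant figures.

Required P_cr = n·P = 1.6 × 22.0 = 35.20 kip
L_e = K·L = 2 × 220 = 440.0 in
Required I = P_cr·L_e²/(π²E) = 3.520×10^4 × 440.0² / (π² × 1.62×10^7) = 42.62 in⁴
Solid circle: I = πd⁴/64  ⇒  d = (64I/π)^(1/4) = (64×42.62/π)^(1/4) = 5.43 in

d ≈ 5.43 in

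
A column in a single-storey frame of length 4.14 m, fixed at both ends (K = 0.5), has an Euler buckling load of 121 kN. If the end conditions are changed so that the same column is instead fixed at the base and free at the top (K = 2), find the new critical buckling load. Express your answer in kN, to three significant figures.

P_cr ∝ 1/K², so P_cr,new = P_cr,old × (K_old/K_new)² = 121 × (0.5/2)²
= 121 × 0.06250 = 7.56 kN

P_cr ≈ 7.56 kN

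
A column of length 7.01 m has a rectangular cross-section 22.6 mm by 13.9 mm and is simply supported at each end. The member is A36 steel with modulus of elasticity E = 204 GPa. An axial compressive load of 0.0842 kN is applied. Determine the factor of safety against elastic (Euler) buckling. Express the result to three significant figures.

n ≈ 2.46

Buckling occurs about the weak axis: I_min = h·b³/12 with b = 13.9 mm (the shorter side).
I_min = 22.6×13.9³/12 = 5.058×10^3 mm⁴
I = 5.058×10^3 mm⁴ = 5.058×10^-9 m⁴
Effective length L_e = K·L = 1 × 7.01 = 7.010 m
P_cr = π²EI / L_e² = π² × 204×10⁹ × 5.058×10^-9 / 7.010² = 207.2 N
Factor of safety n = P_cr / P = 0.20724 / 0.0842 = 2.46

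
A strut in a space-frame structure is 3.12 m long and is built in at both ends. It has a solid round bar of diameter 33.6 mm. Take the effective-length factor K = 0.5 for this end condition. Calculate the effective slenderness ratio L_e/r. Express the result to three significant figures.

λ ≈ 186

For a solid circle r = d/4 = 33.6/4 = 8.400 mm
L_e = K·L = 0.5 × 3.12 m = 1.560 m = 1560.0 mm
λ = L_e / r_min = 1560.0 / 8.400 = 186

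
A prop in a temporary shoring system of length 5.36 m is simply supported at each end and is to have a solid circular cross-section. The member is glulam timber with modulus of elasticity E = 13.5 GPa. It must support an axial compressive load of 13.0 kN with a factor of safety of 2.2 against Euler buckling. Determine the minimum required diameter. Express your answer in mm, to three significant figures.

d ≈ 106 mm

Required P_cr = n·P = 2.2 × 13.0 = 28.60 kN
L_e = K·L = 1 × 5.36 = 5.360 m
Required I = P_cr·L_e²/(π²E) = 2.860×10^4 × 5.360² / (π² × 1.35×10^10) = 6.167×10^-6 m⁴
I_req = 6.167×10^6 mm⁴
Solid circle: I = πd⁴/64  ⇒  d = (64I/π)^(1/4) = (64×6.167×10^6/π)^(1/4) = 106 mm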